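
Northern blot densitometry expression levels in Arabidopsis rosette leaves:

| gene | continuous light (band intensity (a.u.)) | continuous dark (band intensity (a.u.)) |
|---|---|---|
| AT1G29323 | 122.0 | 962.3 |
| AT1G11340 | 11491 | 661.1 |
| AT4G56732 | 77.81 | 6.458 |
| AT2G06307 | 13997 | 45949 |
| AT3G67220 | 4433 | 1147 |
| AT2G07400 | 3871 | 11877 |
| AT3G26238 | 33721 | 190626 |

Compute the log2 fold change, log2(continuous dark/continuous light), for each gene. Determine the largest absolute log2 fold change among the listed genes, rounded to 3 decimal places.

4.119

log2(962.3/122.0) = 2.980  (AT1G29323)
log2(661.1/11491) = -4.119  (AT1G11340)
log2(6.458/77.81) = -3.591  (AT4G56732)
log2(45949/13997) = 1.715  (AT2G06307)
log2(1147/4433) = -1.950  (AT3G67220)
log2(11877/3871) = 1.617  (AT2G07400)
log2(190626/33721) = 2.499  (AT3G26238)
The largest magnitude belongs to AT1G11340.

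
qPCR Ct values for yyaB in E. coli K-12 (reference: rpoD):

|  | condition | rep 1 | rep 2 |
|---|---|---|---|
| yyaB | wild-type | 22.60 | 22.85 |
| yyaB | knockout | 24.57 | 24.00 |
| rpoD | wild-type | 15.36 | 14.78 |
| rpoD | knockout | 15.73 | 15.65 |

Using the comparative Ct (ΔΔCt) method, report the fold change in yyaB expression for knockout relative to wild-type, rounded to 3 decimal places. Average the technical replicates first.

0.521

Mean Ct: yyaB wild-type 22.725; yyaB knockout 24.285; rpoD wild-type 15.070; rpoD knockout 15.690
ΔCt(wild-type) = 22.725 − 15.070 = 7.655
ΔCt(knockout) = 24.285 − 15.690 = 8.595
ΔΔCt = 8.595 − 7.655 = 0.940
Fold change = 2^(−0.940) = 0.5212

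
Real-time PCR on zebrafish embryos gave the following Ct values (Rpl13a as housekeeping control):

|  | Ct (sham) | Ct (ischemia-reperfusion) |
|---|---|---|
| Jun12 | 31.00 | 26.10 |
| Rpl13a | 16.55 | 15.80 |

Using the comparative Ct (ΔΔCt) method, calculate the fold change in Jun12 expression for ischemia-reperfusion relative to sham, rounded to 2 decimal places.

ΔCt(sham) = 31.000 − 16.550 = 14.450
ΔCt(ischemia-reperfusion) = 26.100 − 15.800 = 10.300
ΔΔCt = 10.300 − 14.450 = -4.150
Fold change = 2^(−(-4.150)) = 2^4.150 = 17.753

17.75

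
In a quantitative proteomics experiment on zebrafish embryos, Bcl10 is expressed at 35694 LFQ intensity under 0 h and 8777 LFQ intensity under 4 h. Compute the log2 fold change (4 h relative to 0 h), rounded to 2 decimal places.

Fold change = 8777 / 35694 = 0.2459
log2(0.2459) = -2.024

-2.02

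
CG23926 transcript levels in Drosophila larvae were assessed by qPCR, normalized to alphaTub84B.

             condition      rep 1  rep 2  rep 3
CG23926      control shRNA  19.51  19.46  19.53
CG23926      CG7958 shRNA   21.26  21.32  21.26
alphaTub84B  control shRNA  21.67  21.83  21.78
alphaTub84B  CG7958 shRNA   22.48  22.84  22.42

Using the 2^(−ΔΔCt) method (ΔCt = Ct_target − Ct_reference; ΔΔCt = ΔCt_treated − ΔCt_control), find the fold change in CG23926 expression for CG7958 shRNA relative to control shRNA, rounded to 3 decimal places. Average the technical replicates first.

0.514

Mean Ct: CG23926 control shRNA 19.500; CG23926 CG7958 shRNA 21.280; alphaTub84B control shRNA 21.760; alphaTub84B CG7958 shRNA 22.580
ΔCt(control shRNA) = 19.500 − 21.760 = -2.260
ΔCt(CG7958 shRNA) = 21.280 − 22.580 = -1.300
ΔΔCt = -1.300 − (-2.260) = 0.960
Fold change = 2^(−0.960) = 0.5141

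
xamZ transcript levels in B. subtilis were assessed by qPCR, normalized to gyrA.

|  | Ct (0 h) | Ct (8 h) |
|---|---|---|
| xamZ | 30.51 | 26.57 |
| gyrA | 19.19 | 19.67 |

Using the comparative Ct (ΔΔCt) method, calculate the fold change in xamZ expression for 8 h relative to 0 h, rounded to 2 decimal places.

21.41

ΔCt(0 h) = 30.510 − 19.190 = 11.320
ΔCt(8 h) = 26.570 − 19.670 = 6.900
ΔΔCt = 6.900 − 11.320 = -4.420
Fold change = 2^(−(-4.420)) = 2^4.420 = 21.407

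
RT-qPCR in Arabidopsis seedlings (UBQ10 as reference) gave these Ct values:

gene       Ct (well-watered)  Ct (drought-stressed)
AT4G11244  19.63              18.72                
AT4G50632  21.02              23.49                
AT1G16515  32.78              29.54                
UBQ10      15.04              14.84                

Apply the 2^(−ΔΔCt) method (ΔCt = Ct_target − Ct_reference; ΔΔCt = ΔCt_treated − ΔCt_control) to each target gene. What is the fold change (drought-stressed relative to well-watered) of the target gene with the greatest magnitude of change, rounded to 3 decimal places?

8.225

AT4G11244: ΔΔCt = (18.72−14.84) − (19.63−15.04) = 3.88 − 4.59 = -0.71; fold change = 2^0.71 = 1.636
AT4G50632: ΔΔCt = (23.49−14.84) − (21.02−15.04) = 8.65 − 5.98 = 2.67; fold change = 2^-2.67 = 0.157
AT1G16515: ΔΔCt = (29.54−14.84) − (32.78−15.04) = 14.70 − 17.74 = -3.04; fold change = 2^3.04 = 8.225
AT1G16515 has the largest |ΔΔCt| = 3.04.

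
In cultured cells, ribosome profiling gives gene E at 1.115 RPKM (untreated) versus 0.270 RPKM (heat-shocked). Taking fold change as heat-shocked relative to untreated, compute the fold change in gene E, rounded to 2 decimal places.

0.24

Fold change = 0.270 / 1.115 = 0.242
gene E is downregulated.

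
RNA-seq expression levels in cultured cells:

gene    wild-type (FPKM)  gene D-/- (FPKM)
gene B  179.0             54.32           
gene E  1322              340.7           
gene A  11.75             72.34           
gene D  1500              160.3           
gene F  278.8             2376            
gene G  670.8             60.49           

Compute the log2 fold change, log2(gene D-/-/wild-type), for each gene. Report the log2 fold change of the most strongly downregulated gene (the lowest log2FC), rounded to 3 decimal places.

log2(54.32/179.0) = -1.720  (gene B)
log2(340.7/1322) = -1.956  (gene E)
log2(72.34/11.75) = 2.622  (gene A)
log2(160.3/1500) = -3.226  (gene D)
log2(2376/278.8) = 3.091  (gene F)
log2(60.49/670.8) = -3.471  (gene G)
gene G is most strongly downregulated.

-3.471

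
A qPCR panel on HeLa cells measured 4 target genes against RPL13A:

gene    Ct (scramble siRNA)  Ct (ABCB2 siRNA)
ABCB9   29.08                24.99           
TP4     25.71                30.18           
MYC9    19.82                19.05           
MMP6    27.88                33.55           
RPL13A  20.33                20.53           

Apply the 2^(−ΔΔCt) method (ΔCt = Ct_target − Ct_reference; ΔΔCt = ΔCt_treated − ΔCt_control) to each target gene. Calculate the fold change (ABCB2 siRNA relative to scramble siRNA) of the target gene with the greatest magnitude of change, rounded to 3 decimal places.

0.023

ABCB9: ΔΔCt = (24.99−20.53) − (29.08−20.33) = 4.46 − 8.75 = -4.29; fold change = 2^4.29 = 19.562
TP4: ΔΔCt = (30.18−20.53) − (25.71−20.33) = 9.65 − 5.38 = 4.27; fold change = 2^-4.27 = 0.052
MYC9: ΔΔCt = (19.05−20.53) − (19.82−20.33) = -1.48 − (-0.51) = -0.97; fold change = 2^0.97 = 1.959
MMP6: ΔΔCt = (33.55−20.53) − (27.88−20.33) = 13.02 − 7.55 = 5.47; fold change = 2^-5.47 = 0.023
MMP6 has the largest |ΔΔCt| = 5.47.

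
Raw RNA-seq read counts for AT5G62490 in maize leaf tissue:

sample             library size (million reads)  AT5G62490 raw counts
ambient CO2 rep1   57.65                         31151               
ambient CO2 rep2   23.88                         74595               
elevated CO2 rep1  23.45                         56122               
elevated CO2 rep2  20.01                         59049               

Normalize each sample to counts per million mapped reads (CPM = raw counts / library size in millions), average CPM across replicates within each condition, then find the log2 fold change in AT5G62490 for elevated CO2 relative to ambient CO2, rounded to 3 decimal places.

0.545

CPM(ambient CO2 rep1) = 31151 / 57.65 = 540.3469
CPM(ambient CO2 rep2) = 74595 / 23.88 = 3123.7437
CPM(elevated CO2 rep1) = 56122 / 23.45 = 2393.2623
CPM(elevated CO2 rep2) = 59049 / 20.01 = 2950.9745
mean CPM(ambient CO2) = 1832.0453; mean CPM(elevated CO2) = 2672.1184
Fold change = 2672.1184 / 1832.0453 = 1.45854
log2(1.45854) = 0.5445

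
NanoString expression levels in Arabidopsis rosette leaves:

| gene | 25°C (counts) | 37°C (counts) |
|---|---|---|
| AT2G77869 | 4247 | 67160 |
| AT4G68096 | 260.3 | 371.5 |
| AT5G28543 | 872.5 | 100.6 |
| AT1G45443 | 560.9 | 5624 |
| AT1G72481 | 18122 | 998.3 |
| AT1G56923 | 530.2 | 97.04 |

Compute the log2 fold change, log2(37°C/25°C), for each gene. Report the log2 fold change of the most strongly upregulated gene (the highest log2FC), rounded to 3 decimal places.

log2(67160/4247) = 3.983  (AT2G77869)
log2(371.5/260.3) = 0.513  (AT4G68096)
log2(100.6/872.5) = -3.117  (AT5G28543)
log2(5624/560.9) = 3.326  (AT1G45443)
log2(998.3/18122) = -4.182  (AT1G72481)
log2(97.04/530.2) = -2.450  (AT1G56923)
AT2G77869 is most strongly upregulated.

3.983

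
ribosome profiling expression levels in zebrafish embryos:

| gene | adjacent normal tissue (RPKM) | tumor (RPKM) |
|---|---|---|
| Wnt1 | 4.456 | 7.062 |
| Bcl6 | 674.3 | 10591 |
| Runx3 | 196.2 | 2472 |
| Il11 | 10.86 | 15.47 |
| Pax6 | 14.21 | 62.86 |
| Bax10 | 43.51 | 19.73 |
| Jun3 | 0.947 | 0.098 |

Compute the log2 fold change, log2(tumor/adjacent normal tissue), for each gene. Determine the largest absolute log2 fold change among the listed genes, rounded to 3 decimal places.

log2(7.062/4.456) = 0.664  (Wnt1)
log2(10591/674.3) = 3.973  (Bcl6)
log2(2472/196.2) = 3.655  (Runx3)
log2(15.47/10.86) = 0.510  (Il11)
log2(62.86/14.21) = 2.145  (Pax6)
log2(19.73/43.51) = -1.141  (Bax10)
log2(0.098/0.947) = -3.273  (Jun3)
The largest magnitude belongs to Bcl6.

3.973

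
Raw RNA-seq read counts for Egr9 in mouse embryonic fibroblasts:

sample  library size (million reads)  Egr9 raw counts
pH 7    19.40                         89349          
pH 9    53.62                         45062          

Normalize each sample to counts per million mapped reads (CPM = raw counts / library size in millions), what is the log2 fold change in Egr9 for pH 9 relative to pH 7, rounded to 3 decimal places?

CPM(pH 7) = 89349 / 19.40 = 4605.6186
CPM(pH 9) = 45062 / 53.62 = 840.3954
Fold change = 840.3954 / 4605.6186 = 0.18247
log2(0.18247) = -2.4543

-2.454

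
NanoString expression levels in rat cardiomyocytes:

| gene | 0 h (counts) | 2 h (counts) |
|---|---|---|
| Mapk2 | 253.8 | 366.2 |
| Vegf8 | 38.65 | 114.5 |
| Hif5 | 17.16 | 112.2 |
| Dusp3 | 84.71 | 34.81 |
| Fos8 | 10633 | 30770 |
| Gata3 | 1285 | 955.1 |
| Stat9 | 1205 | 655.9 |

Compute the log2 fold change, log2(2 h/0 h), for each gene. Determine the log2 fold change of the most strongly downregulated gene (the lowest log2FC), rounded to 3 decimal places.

-1.283

log2(366.2/253.8) = 0.529  (Mapk2)
log2(114.5/38.65) = 1.567  (Vegf8)
log2(112.2/17.16) = 2.709  (Hif5)
log2(34.81/84.71) = -1.283  (Dusp3)
log2(30770/10633) = 1.533  (Fos8)
log2(955.1/1285) = -0.428  (Gata3)
log2(655.9/1205) = -0.877  (Stat9)
Dusp3 is most strongly downregulated.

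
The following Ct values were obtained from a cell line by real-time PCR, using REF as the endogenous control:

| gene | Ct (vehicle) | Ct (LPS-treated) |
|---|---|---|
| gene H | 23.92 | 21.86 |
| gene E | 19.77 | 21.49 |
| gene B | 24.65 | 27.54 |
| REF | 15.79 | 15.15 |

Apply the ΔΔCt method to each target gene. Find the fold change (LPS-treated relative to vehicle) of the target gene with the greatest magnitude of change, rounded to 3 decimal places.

0.087

gene H: ΔΔCt = (21.86−15.15) − (23.92−15.79) = 6.71 − 8.13 = -1.42; fold change = 2^1.42 = 2.676
gene E: ΔΔCt = (21.49−15.15) − (19.77−15.79) = 6.34 − 3.98 = 2.36; fold change = 2^-2.36 = 0.195
gene B: ΔΔCt = (27.54−15.15) − (24.65−15.79) = 12.39 − 8.86 = 3.53; fold change = 2^-3.53 = 0.087
gene B has the largest |ΔΔCt| = 3.53.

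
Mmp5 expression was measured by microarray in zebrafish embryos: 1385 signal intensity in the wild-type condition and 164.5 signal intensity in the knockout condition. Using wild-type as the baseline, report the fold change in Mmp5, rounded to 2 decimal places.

0.12

Fold change = 164.5 / 1385 = 0.119
Mmp5 is downregulated.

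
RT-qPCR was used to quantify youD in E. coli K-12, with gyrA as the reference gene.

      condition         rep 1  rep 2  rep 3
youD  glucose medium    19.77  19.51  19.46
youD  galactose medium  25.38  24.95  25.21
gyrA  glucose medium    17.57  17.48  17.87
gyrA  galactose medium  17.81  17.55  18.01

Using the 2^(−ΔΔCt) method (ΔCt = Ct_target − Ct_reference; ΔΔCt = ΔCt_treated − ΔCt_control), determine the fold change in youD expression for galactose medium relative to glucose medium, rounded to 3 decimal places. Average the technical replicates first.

0.023

Mean Ct: youD glucose medium 19.580; youD galactose medium 25.180; gyrA glucose medium 17.640; gyrA galactose medium 17.790
ΔCt(glucose medium) = 19.580 − 17.640 = 1.940
ΔCt(galactose medium) = 25.180 − 17.790 = 7.390
ΔΔCt = 7.390 − 1.940 = 5.450
Fold change = 2^(−5.450) = 0.0229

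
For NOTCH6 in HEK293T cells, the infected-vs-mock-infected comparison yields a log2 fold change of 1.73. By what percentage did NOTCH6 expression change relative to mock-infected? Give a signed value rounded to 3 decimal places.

231.728%

Fold change = 2^(1.73) = 3.3173
Percent change = (FC − 1) × 100% = (3.3173 − 1) × 100 = 231.728%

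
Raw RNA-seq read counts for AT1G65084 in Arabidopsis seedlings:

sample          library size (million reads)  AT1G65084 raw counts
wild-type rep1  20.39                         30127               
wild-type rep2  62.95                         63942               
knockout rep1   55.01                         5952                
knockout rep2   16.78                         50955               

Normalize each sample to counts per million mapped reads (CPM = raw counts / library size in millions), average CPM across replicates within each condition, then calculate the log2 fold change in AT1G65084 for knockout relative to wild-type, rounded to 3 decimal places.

CPM(wild-type rep1) = 30127 / 20.39 = 1477.5380
CPM(wild-type rep2) = 63942 / 62.95 = 1015.7585
CPM(knockout rep1) = 5952 / 55.01 = 108.1985
CPM(knockout rep2) = 50955 / 16.78 = 3036.6508
mean CPM(wild-type) = 1246.6483; mean CPM(knockout) = 1572.4246
Fold change = 1572.4246 / 1246.6483 = 1.26132
log2(1.26132) = 0.3349

0.335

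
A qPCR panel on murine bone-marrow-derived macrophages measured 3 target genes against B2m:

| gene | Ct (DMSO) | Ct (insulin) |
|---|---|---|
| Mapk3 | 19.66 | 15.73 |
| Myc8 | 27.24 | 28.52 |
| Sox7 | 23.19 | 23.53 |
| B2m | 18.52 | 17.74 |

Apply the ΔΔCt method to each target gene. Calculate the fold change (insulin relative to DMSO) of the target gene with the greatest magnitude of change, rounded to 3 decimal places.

Mapk3: ΔΔCt = (15.73−17.74) − (19.66−18.52) = -2.01 − 1.14 = -3.15; fold change = 2^3.15 = 8.877
Myc8: ΔΔCt = (28.52−17.74) − (27.24−18.52) = 10.78 − 8.72 = 2.06; fold change = 2^-2.06 = 0.240
Sox7: ΔΔCt = (23.53−17.74) − (23.19−18.52) = 5.79 − 4.67 = 1.12; fold change = 2^-1.12 = 0.460
Mapk3 has the largest |ΔΔCt| = 3.15.

8.877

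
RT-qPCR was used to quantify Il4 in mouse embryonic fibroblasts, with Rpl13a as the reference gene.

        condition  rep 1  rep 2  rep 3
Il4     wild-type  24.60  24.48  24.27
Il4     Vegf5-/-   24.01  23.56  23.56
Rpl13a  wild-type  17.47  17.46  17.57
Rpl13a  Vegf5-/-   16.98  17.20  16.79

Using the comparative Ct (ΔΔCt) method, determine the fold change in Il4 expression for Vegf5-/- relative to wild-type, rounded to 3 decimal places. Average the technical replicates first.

Mean Ct: Il4 wild-type 24.450; Il4 Vegf5-/- 23.710; Rpl13a wild-type 17.500; Rpl13a Vegf5-/- 16.990
ΔCt(wild-type) = 24.450 − 17.500 = 6.950
ΔCt(Vegf5-/-) = 23.710 − 16.990 = 6.720
ΔΔCt = 6.720 − 6.950 = -0.230
Fold change = 2^(−(-0.230)) = 2^0.230 = 1.1728

1.173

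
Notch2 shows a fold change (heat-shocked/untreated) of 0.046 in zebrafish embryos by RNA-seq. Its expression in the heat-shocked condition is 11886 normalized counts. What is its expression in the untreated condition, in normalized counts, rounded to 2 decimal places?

untreated expression = 11886 / 0.046 = 258391.30

258391.30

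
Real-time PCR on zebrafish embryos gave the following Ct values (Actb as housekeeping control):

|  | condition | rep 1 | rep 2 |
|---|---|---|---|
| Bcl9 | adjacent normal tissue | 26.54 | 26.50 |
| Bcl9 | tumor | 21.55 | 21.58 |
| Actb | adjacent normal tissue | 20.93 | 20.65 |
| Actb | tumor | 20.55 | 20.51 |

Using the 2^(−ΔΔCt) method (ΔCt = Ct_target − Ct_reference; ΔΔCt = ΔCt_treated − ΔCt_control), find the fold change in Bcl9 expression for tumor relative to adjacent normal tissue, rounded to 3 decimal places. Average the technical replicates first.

25.902

Mean Ct: Bcl9 adjacent normal tissue 26.520; Bcl9 tumor 21.565; Actb adjacent normal tissue 20.790; Actb tumor 20.530
ΔCt(adjacent normal tissue) = 26.520 − 20.790 = 5.730
ΔCt(tumor) = 21.565 − 20.530 = 1.035
ΔΔCt = 1.035 − 5.730 = -4.695
Fold change = 2^(−(-4.695)) = 2^4.695 = 25.9022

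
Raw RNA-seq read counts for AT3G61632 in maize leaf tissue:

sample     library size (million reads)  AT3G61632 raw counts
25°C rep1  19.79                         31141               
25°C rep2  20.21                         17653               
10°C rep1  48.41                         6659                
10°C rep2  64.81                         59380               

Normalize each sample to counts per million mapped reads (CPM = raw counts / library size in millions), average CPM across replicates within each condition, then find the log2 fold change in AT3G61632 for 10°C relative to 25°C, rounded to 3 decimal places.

CPM(25°C rep1) = 31141 / 19.79 = 1573.5725
CPM(25°C rep2) = 17653 / 20.21 = 873.4785
CPM(10°C rep1) = 6659 / 48.41 = 137.5542
CPM(10°C rep2) = 59380 / 64.81 = 916.2166
mean CPM(25°C) = 1223.5255; mean CPM(10°C) = 526.8854
Fold change = 526.8854 / 1223.5255 = 0.43063
log2(0.43063) = -1.2155

-1.215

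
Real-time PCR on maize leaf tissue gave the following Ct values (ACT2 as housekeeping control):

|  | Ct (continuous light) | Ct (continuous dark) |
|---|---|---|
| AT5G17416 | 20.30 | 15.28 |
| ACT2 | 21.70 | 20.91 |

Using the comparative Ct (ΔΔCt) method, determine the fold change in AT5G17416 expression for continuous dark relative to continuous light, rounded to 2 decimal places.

ΔCt(continuous light) = 20.300 − 21.700 = -1.400
ΔCt(continuous dark) = 15.280 − 20.910 = -5.630
ΔΔCt = -5.630 − (-1.400) = -4.230
Fold change = 2^(−(-4.230)) = 2^4.230 = 18.765

18.77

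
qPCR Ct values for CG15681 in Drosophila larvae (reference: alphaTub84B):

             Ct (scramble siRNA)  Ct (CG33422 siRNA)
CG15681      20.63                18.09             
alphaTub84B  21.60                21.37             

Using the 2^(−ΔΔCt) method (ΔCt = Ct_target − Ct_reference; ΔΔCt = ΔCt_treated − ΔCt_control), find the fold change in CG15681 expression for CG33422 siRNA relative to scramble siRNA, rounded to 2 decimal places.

4.96

ΔCt(scramble siRNA) = 20.630 − 21.600 = -0.970
ΔCt(CG33422 siRNA) = 18.090 − 21.370 = -3.280
ΔΔCt = -3.280 − (-0.970) = -2.310
Fold change = 2^(−(-2.310)) = 2^2.310 = 4.959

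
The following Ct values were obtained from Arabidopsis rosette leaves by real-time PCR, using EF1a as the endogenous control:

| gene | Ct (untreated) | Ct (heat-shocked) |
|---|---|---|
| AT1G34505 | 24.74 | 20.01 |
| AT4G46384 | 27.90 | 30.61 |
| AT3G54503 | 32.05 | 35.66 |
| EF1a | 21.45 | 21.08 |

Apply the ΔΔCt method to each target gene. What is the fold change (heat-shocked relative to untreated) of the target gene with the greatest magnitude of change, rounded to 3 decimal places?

AT1G34505: ΔΔCt = (20.01−21.08) − (24.74−21.45) = -1.07 − 3.29 = -4.36; fold change = 2^4.36 = 20.535
AT4G46384: ΔΔCt = (30.61−21.08) − (27.90−21.45) = 9.53 − 6.45 = 3.08; fold change = 2^-3.08 = 0.118
AT3G54503: ΔΔCt = (35.66−21.08) − (32.05−21.45) = 14.58 − 10.60 = 3.98; fold change = 2^-3.98 = 0.063
AT1G34505 has the largest |ΔΔCt| = 4.36.

20.535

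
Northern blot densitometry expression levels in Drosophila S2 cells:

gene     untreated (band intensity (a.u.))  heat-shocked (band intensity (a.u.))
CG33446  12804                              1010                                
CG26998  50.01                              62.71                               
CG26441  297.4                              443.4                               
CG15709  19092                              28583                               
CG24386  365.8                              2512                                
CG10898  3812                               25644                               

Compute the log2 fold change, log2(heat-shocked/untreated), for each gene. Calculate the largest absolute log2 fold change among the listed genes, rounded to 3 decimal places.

3.664

log2(1010/12804) = -3.664  (CG33446)
log2(62.71/50.01) = 0.326  (CG26998)
log2(443.4/297.4) = 0.576  (CG26441)
log2(28583/19092) = 0.582  (CG15709)
log2(2512/365.8) = 2.780  (CG24386)
log2(25644/3812) = 2.750  (CG10898)
The largest magnitude belongs to CG33446.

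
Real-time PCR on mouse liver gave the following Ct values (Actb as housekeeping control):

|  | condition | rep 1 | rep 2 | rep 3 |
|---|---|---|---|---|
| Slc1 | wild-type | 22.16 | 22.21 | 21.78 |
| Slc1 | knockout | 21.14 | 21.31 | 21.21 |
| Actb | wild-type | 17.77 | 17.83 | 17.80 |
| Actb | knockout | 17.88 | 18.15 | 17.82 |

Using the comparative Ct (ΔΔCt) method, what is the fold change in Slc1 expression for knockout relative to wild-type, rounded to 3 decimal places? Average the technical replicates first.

Mean Ct: Slc1 wild-type 22.050; Slc1 knockout 21.220; Actb wild-type 17.800; Actb knockout 17.950
ΔCt(wild-type) = 22.050 − 17.800 = 4.250
ΔCt(knockout) = 21.220 − 17.950 = 3.270
ΔΔCt = 3.270 − 4.250 = -0.980
Fold change = 2^(−(-0.980)) = 2^0.980 = 1.9725

1.972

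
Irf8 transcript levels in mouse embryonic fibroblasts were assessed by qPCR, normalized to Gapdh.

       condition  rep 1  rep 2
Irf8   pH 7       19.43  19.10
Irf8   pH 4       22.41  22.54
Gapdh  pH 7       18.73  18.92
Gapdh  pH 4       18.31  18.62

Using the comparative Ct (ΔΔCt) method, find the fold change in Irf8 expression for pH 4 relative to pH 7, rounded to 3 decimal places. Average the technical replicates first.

0.084

Mean Ct: Irf8 pH 7 19.265; Irf8 pH 4 22.475; Gapdh pH 7 18.825; Gapdh pH 4 18.465
ΔCt(pH 7) = 19.265 − 18.825 = 0.440
ΔCt(pH 4) = 22.475 − 18.465 = 4.010
ΔΔCt = 4.010 − 0.440 = 3.570
Fold change = 2^(−3.570) = 0.0842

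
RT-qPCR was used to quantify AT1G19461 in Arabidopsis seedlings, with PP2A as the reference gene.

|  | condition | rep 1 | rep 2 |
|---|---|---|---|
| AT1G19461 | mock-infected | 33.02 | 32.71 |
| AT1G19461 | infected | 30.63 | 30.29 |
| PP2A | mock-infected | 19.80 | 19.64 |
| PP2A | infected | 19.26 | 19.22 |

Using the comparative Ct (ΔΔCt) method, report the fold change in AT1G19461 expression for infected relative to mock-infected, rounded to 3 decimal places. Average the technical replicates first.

3.797

Mean Ct: AT1G19461 mock-infected 32.865; AT1G19461 infected 30.460; PP2A mock-infected 19.720; PP2A infected 19.240
ΔCt(mock-infected) = 32.865 − 19.720 = 13.145
ΔCt(infected) = 30.460 − 19.240 = 11.220
ΔΔCt = 11.220 − 13.145 = -1.925
Fold change = 2^(−(-1.925)) = 2^1.925 = 3.7974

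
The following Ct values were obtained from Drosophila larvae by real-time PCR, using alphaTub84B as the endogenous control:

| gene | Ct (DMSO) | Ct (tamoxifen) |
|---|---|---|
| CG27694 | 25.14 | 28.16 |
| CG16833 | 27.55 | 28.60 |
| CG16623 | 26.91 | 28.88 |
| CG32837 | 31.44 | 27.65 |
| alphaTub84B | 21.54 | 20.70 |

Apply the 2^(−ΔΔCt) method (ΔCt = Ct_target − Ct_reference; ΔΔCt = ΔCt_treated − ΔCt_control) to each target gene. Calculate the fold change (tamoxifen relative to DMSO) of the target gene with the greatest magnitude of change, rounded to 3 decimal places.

0.069

CG27694: ΔΔCt = (28.16−20.70) − (25.14−21.54) = 7.46 − 3.60 = 3.86; fold change = 2^-3.86 = 0.069
CG16833: ΔΔCt = (28.60−20.70) − (27.55−21.54) = 7.90 − 6.01 = 1.89; fold change = 2^-1.89 = 0.270
CG16623: ΔΔCt = (28.88−20.70) − (26.91−21.54) = 8.18 − 5.37 = 2.81; fold change = 2^-2.81 = 0.143
CG32837: ΔΔCt = (27.65−20.70) − (31.44−21.54) = 6.95 − 9.90 = -2.95; fold change = 2^2.95 = 7.727
CG27694 has the largest |ΔΔCt| = 3.86.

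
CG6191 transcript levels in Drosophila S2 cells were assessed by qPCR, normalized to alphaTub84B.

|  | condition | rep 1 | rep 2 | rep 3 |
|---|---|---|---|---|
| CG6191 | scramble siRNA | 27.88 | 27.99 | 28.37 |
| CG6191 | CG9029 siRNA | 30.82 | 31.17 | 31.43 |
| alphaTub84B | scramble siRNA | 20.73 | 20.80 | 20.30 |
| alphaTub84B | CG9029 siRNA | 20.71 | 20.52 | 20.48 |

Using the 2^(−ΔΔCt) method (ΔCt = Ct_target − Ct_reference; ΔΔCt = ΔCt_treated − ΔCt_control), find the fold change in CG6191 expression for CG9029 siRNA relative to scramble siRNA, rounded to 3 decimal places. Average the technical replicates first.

0.117

Mean Ct: CG6191 scramble siRNA 28.080; CG6191 CG9029 siRNA 31.140; alphaTub84B scramble siRNA 20.610; alphaTub84B CG9029 siRNA 20.570
ΔCt(scramble siRNA) = 28.080 − 20.610 = 7.470
ΔCt(CG9029 siRNA) = 31.140 − 20.570 = 10.570
ΔΔCt = 10.570 − 7.470 = 3.100
Fold change = 2^(−3.100) = 0.1166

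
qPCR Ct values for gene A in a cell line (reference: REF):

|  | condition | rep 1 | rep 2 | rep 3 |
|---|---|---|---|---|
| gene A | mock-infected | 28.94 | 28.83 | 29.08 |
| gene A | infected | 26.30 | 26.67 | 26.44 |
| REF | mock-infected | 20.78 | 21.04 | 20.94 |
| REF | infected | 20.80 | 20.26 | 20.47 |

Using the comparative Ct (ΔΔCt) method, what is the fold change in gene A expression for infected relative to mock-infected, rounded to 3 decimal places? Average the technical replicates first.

4.199

Mean Ct: gene A mock-infected 28.950; gene A infected 26.470; REF mock-infected 20.920; REF infected 20.510
ΔCt(mock-infected) = 28.950 − 20.920 = 8.030
ΔCt(infected) = 26.470 − 20.510 = 5.960
ΔΔCt = 5.960 − 8.030 = -2.070
Fold change = 2^(−(-2.070)) = 2^2.070 = 4.1989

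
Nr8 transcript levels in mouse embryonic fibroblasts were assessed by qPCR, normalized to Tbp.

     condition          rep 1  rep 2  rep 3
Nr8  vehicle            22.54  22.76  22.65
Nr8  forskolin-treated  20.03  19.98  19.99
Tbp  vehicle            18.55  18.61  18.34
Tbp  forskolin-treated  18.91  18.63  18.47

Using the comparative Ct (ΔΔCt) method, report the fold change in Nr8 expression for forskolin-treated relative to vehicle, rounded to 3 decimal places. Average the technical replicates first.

7.062

Mean Ct: Nr8 vehicle 22.650; Nr8 forskolin-treated 20.000; Tbp vehicle 18.500; Tbp forskolin-treated 18.670
ΔCt(vehicle) = 22.650 − 18.500 = 4.150
ΔCt(forskolin-treated) = 20.000 − 18.670 = 1.330
ΔΔCt = 1.330 − 4.150 = -2.820
Fold change = 2^(−(-2.820)) = 2^2.820 = 7.0616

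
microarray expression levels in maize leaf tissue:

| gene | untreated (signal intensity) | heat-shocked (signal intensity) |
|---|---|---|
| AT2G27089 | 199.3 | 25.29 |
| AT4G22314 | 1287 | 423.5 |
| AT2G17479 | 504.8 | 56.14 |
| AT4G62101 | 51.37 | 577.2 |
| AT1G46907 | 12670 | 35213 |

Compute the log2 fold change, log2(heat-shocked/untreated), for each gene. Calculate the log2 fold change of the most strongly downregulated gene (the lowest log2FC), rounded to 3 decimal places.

log2(25.29/199.3) = -2.978  (AT2G27089)
log2(423.5/1287) = -1.604  (AT4G22314)
log2(56.14/504.8) = -3.169  (AT2G17479)
log2(577.2/51.37) = 3.490  (AT4G62101)
log2(35213/12670) = 1.475  (AT1G46907)
AT2G17479 is most strongly downregulated.

-3.169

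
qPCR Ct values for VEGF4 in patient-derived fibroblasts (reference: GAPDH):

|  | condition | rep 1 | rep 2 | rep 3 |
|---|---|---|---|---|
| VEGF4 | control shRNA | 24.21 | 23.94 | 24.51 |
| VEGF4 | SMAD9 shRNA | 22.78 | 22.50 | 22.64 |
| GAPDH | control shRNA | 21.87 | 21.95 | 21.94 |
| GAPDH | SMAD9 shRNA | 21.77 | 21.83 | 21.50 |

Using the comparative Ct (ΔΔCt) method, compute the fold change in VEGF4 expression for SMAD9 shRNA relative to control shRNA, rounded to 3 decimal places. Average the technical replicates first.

Mean Ct: VEGF4 control shRNA 24.220; VEGF4 SMAD9 shRNA 22.640; GAPDH control shRNA 21.920; GAPDH SMAD9 shRNA 21.700
ΔCt(control shRNA) = 24.220 − 21.920 = 2.300
ΔCt(SMAD9 shRNA) = 22.640 − 21.700 = 0.940
ΔΔCt = 0.940 − 2.300 = -1.360
Fold change = 2^(−(-1.360)) = 2^1.360 = 2.5669

2.567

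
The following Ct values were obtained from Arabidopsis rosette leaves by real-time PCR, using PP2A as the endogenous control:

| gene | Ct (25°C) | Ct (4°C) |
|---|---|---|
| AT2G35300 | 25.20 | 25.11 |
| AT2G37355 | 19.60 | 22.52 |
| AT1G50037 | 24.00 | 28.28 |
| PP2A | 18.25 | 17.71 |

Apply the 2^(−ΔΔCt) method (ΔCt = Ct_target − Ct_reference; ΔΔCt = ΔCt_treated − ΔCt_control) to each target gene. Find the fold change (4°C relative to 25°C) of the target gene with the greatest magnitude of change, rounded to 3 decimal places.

0.035

AT2G35300: ΔΔCt = (25.11−17.71) − (25.20−18.25) = 7.40 − 6.95 = 0.45; fold change = 2^-0.45 = 0.732
AT2G37355: ΔΔCt = (22.52−17.71) − (19.60−18.25) = 4.81 − 1.35 = 3.46; fold change = 2^-3.46 = 0.091
AT1G50037: ΔΔCt = (28.28−17.71) − (24.00−18.25) = 10.57 − 5.75 = 4.82; fold change = 2^-4.82 = 0.035
AT1G50037 has the largest |ΔΔCt| = 4.82.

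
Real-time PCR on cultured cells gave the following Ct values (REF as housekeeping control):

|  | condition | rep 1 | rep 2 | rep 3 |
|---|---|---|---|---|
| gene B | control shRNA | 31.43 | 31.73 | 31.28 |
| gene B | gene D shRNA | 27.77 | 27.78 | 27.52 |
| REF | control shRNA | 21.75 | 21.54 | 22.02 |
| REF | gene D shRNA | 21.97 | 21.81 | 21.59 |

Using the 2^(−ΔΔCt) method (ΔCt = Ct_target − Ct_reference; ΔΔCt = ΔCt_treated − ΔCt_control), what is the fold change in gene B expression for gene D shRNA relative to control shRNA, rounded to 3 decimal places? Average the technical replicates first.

Mean Ct: gene B control shRNA 31.480; gene B gene D shRNA 27.690; REF control shRNA 21.770; REF gene D shRNA 21.790
ΔCt(control shRNA) = 31.480 − 21.770 = 9.710
ΔCt(gene D shRNA) = 27.690 − 21.790 = 5.900
ΔΔCt = 5.900 − 9.710 = -3.810
Fold change = 2^(−(-3.810)) = 2^3.810 = 14.0257

14.026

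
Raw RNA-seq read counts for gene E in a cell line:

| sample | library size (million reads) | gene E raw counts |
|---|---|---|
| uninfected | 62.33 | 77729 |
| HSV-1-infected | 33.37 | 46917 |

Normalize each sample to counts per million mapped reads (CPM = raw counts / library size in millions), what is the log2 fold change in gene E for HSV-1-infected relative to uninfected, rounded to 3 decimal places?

CPM(uninfected) = 77729 / 62.33 = 1247.0560
CPM(HSV-1-infected) = 46917 / 33.37 = 1405.9634
Fold change = 1405.9634 / 1247.0560 = 1.12743
log2(1.12743) = 0.1730

0.173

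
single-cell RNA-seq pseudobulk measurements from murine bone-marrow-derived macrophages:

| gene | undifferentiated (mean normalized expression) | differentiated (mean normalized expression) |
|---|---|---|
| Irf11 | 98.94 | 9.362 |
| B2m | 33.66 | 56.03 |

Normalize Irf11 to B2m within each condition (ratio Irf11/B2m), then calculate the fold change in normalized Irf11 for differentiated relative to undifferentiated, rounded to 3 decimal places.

Irf11/B2m (undifferentiated) = 98.94 / 33.66 = 2.9394
Irf11/B2m (differentiated) = 9.362 / 56.03 = 0.16709
Fold change = 0.16709 / 2.9394 = 0.0568

0.057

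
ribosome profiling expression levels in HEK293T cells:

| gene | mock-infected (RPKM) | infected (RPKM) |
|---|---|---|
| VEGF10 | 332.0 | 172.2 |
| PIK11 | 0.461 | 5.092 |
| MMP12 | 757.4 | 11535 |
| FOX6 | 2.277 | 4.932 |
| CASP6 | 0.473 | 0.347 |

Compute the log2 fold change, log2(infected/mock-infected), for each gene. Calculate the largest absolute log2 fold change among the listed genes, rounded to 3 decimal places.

log2(172.2/332.0) = -0.947  (VEGF10)
log2(5.092/0.461) = 3.465  (PIK11)
log2(11535/757.4) = 3.929  (MMP12)
log2(4.932/2.277) = 1.115  (FOX6)
log2(0.347/0.473) = -0.447  (CASP6)
The largest magnitude belongs to MMP12.

3.929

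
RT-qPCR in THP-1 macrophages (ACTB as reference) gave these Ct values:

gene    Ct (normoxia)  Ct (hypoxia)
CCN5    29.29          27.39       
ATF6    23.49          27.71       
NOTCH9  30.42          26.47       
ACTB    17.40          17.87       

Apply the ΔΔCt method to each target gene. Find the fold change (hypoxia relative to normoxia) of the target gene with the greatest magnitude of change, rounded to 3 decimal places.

CCN5: ΔΔCt = (27.39−17.87) − (29.29−17.40) = 9.52 − 11.89 = -2.37; fold change = 2^2.37 = 5.169
ATF6: ΔΔCt = (27.71−17.87) − (23.49−17.40) = 9.84 − 6.09 = 3.75; fold change = 2^-3.75 = 0.074
NOTCH9: ΔΔCt = (26.47−17.87) − (30.42−17.40) = 8.60 − 13.02 = -4.42; fold change = 2^4.42 = 21.407
NOTCH9 has the largest |ΔΔCt| = 4.42.

21.407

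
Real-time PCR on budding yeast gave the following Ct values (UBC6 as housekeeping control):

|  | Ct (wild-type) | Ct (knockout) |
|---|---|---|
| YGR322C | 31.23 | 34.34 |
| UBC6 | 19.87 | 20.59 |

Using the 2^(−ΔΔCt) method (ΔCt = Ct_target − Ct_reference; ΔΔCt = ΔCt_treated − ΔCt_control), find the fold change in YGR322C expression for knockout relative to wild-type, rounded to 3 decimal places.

ΔCt(wild-type) = 31.230 − 19.870 = 11.360
ΔCt(knockout) = 34.340 − 20.590 = 13.750
ΔΔCt = 13.750 − 11.360 = 2.390
Fold change = 2^(−2.390) = 0.1908

0.191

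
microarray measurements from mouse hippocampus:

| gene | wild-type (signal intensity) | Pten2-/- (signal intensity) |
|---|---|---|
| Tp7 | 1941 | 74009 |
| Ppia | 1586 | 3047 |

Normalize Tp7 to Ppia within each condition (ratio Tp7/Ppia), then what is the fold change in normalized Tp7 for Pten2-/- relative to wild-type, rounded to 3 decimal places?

Tp7/Ppia (wild-type) = 1941 / 1586 = 1.2238
Tp7/Ppia (Pten2-/-) = 74009 / 3047 = 24.289
Fold change = 24.289 / 1.2238 = 19.8468

19.847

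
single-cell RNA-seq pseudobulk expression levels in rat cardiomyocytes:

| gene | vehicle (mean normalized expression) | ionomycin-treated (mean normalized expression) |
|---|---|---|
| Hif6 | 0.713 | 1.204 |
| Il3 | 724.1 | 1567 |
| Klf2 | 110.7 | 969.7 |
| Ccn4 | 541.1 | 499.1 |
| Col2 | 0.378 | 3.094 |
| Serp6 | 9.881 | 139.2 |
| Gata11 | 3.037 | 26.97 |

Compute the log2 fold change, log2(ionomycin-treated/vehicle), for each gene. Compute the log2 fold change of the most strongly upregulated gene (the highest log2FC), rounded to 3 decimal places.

3.816

log2(1.204/0.713) = 0.756  (Hif6)
log2(1567/724.1) = 1.114  (Il3)
log2(969.7/110.7) = 3.131  (Klf2)
log2(499.1/541.1) = -0.117  (Ccn4)
log2(3.094/0.378) = 3.033  (Col2)
log2(139.2/9.881) = 3.816  (Serp6)
log2(26.97/3.037) = 3.151  (Gata11)
Serp6 is most strongly upregulated.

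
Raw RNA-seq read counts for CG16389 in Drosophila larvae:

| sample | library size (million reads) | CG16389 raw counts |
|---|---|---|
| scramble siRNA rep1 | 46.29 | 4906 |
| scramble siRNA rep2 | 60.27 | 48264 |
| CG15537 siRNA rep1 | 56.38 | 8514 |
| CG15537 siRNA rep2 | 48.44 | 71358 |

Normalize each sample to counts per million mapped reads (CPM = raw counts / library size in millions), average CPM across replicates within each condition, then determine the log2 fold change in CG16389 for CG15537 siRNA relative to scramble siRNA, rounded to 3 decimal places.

0.841

CPM(scramble siRNA rep1) = 4906 / 46.29 = 105.9840
CPM(scramble siRNA rep2) = 48264 / 60.27 = 800.7964
CPM(CG15537 siRNA rep1) = 8514 / 56.38 = 151.0110
CPM(CG15537 siRNA rep2) = 71358 / 48.44 = 1473.1214
mean CPM(scramble siRNA) = 453.3902; mean CPM(CG15537 siRNA) = 812.0662
Fold change = 812.0662 / 453.3902 = 1.79110
log2(1.79110) = 0.8408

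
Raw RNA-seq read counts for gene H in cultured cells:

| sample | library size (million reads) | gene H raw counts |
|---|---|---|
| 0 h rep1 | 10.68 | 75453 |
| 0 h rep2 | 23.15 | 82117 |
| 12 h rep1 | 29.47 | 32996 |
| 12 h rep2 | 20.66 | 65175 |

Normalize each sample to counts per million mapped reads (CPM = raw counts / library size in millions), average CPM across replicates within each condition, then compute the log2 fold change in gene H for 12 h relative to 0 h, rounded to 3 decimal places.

CPM(0 h rep1) = 75453 / 10.68 = 7064.8876
CPM(0 h rep2) = 82117 / 23.15 = 3547.1706
CPM(12 h rep1) = 32996 / 29.47 = 1119.6471
CPM(12 h rep2) = 65175 / 20.66 = 3154.6467
mean CPM(0 h) = 5306.0291; mean CPM(12 h) = 2137.1469
Fold change = 2137.1469 / 5306.0291 = 0.40278
log2(0.40278) = -1.3119

-1.312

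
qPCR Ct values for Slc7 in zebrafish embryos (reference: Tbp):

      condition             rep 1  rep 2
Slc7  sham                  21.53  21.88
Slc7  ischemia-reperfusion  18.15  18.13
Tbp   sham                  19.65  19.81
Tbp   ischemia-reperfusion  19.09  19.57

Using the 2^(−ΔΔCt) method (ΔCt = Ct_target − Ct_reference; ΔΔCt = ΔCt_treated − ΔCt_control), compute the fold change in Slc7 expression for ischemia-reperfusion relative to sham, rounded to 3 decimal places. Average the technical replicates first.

8.969

Mean Ct: Slc7 sham 21.705; Slc7 ischemia-reperfusion 18.140; Tbp sham 19.730; Tbp ischemia-reperfusion 19.330
ΔCt(sham) = 21.705 − 19.730 = 1.975
ΔCt(ischemia-reperfusion) = 18.140 − 19.330 = -1.190
ΔΔCt = -1.190 − 1.975 = -3.165
Fold change = 2^(−(-3.165)) = 2^3.165 = 8.9693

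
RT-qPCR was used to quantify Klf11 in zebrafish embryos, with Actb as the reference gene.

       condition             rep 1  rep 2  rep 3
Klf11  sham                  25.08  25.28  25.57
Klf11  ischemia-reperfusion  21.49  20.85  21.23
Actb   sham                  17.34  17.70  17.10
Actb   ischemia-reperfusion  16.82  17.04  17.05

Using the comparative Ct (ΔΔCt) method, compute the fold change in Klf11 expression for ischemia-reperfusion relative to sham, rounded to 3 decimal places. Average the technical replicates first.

Mean Ct: Klf11 sham 25.310; Klf11 ischemia-reperfusion 21.190; Actb sham 17.380; Actb ischemia-reperfusion 16.970
ΔCt(sham) = 25.310 − 17.380 = 7.930
ΔCt(ischemia-reperfusion) = 21.190 − 16.970 = 4.220
ΔΔCt = 4.220 − 7.930 = -3.710
Fold change = 2^(−(-3.710)) = 2^3.710 = 13.0864

13.086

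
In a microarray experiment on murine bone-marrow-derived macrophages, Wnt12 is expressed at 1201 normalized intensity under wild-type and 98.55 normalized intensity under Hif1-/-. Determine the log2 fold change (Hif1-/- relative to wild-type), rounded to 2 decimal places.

Fold change = 98.55 / 1201 = 0.0821
log2(0.0821) = -3.607

-3.61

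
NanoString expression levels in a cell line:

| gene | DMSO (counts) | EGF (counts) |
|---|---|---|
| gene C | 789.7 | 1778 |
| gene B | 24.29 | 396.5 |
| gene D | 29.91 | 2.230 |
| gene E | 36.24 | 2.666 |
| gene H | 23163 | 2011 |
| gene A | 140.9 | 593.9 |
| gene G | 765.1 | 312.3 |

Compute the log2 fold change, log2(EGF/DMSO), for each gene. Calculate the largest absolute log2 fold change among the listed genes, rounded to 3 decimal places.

4.029

log2(1778/789.7) = 1.171  (gene C)
log2(396.5/24.29) = 4.029  (gene B)
log2(2.230/29.91) = -3.746  (gene D)
log2(2.666/36.24) = -3.765  (gene E)
log2(2011/23163) = -3.526  (gene H)
log2(593.9/140.9) = 2.076  (gene A)
log2(312.3/765.1) = -1.293  (gene G)
The largest magnitude belongs to gene B.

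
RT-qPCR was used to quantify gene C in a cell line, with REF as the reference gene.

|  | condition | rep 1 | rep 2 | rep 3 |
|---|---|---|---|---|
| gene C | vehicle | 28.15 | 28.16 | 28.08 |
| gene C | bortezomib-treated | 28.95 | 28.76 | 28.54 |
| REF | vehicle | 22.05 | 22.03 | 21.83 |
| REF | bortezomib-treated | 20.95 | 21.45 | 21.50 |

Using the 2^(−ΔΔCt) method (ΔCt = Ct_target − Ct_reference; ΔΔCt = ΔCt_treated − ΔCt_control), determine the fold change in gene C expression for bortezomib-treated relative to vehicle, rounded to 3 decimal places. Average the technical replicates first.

0.409

Mean Ct: gene C vehicle 28.130; gene C bortezomib-treated 28.750; REF vehicle 21.970; REF bortezomib-treated 21.300
ΔCt(vehicle) = 28.130 − 21.970 = 6.160
ΔCt(bortezomib-treated) = 28.750 − 21.300 = 7.450
ΔΔCt = 7.450 − 6.160 = 1.290
Fold change = 2^(−1.290) = 0.4090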